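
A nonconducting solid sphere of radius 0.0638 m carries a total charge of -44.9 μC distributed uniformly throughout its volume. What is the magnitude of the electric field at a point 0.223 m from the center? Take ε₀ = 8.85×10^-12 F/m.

By spherical symmetry E is radial; choose a Gaussian sphere of radius r = 0.223 m (r > R, so the entire charge is enclosed).
Q_enc = -44.9 μC = -4.49×10^-5 C.
Applying ∮E·dA = Q_enc/ε₀ with Φ = E(4πr²):
E = |Q_enc|/(4πε₀r²) = (4.49e-5)/(4π·8.85×10^-12·(0.223)²) = 8.12e6 N/C.

E ≈ 8.12e6 V/m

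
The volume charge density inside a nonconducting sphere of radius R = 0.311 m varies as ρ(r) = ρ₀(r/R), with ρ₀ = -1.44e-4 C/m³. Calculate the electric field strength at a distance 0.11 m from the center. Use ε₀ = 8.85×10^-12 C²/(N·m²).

Use a concentric Gaussian sphere at r = 0.11 m (r < R).
Q_enc = ∫₀^r ρ(r')·4πr'² dr' = (4πρ₀/R) ∫₀^r r'^3 dr' = 4πρ₀ r^4/(4·R) = -2.13×10^-7 C.
Applying ∮E·dA = Q_enc/ε₀ with Φ = E(4πr²):
E = |Q_enc|/(4πε₀r²) = (2.13×10^-7)/(4π·8.85×10^-12·(0.11)²) = 1.58e5 N/C.

1.58e5 V/m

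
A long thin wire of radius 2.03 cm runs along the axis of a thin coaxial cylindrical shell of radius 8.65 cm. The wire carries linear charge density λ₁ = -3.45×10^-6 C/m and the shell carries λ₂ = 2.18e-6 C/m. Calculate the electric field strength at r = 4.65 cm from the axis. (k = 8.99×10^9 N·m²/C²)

|E| = 1.33e6 N/C

Take a coaxial cylindrical Gaussian surface of radius r = 4.65 cm and length L (between the conductors, 2.03 cm < r < 8.65 cm).
Only the inner wire is enclosed; the outer shell contributes nothing inside itself. λ_enc = λ₁ = -3.45e-6 C/m.
Applying ∮E·dA = Q_enc/ε₀ with the end caps contributing no flux:
E = 2k|λ_enc|/r = 2(8.99×10^9)(3.45×10^-6)/(0.0465) = 1.33e6 N/C.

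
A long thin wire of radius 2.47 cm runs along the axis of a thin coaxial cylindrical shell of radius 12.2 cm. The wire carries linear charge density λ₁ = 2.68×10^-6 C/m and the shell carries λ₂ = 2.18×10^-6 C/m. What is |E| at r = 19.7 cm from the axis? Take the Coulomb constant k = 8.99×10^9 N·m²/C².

|E| ≈ 4.44e5 N/C

By cylindrical symmetry E is radial; use a coaxial Gaussian cylinder of radius 19.7 cm and length L (r > 12.2 cm, enclosing both).
λ_enc = λ₁ + λ₂ = (2.68e-6) + (2.18e-6) = 4.86×10^-6 C/m.
Applying ∮E·dA = Q_enc/ε₀ with the end caps contributing no flux:
E = 2k|λ_enc|/r = 2(8.99×10^9)(4.86×10^-6)/(0.197) = 4.44×10^5 N/C.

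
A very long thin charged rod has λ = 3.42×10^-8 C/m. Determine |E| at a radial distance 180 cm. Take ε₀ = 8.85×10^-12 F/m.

|E| ≈ 342 N/C

By cylindrical symmetry E is radial; use a coaxial Gaussian cylinder of radius 180 cm and length L.
Q_enc = λL, so λ_enc = 3.42×10^-8 C/m.
By Gauss's law (flux through the curved wall only), E·2πrL = λ_enc L/ε₀.
E = |λ_enc|/(2πε₀r) = (3.42×10^-8)/(2π·8.85×10^-12·1.8) = 342 N/C.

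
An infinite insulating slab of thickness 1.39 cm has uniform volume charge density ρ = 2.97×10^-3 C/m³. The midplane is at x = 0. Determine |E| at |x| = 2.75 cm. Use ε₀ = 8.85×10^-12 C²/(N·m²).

The point |x| = 2.75 cm lies outside the slab (half-thickness 0.00695 m). A symmetric pillbox spanning the full slab encloses Q_enc = ρ·d·A.
Flux = 2EA ⇒ E = |ρ|d/(2ε₀), independent of distance outside.
E = (2.97×10^-3)(0.0139)/(2·8.85×10^-12) = 2.33e6 N/C.

E ≈ 2.33×10^6 N/C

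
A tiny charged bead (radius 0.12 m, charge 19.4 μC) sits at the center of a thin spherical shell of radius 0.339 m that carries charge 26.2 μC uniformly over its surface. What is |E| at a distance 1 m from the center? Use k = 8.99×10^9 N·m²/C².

Take a concentric spherical Gaussian surface of radius r = 1 m (r > 0.339 m, enclosing both).
Q_enc = (19.4 μC) + (26.2 μC) = 4.56e-5 C.
Since E is radial and uniform over the Gaussian sphere, Φ = E·4πr² = Q_enc/ε₀.
E = k|Q_enc|/r² = (8.99×10^9)(4.56×10^-5)/(1)² = 4.10×10^5 N/C.

E = 4.10e5 N/C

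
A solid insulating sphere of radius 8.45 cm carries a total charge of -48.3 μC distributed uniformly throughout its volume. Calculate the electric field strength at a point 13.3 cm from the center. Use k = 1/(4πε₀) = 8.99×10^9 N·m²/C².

E ≈ 2.45×10^7 N/C

Take a concentric spherical Gaussian surface of radius r = 13.3 cm (r > R, so the entire charge is enclosed).
Q_enc = -48.3 μC = -4.83×10^-5 C.
Gauss's law: E·4πr² = Q_enc/ε₀.
E = k|Q_enc|/r² = (8.99×10^9)(4.83×10^-5)/(0.133)² = 2.45e7 N/C.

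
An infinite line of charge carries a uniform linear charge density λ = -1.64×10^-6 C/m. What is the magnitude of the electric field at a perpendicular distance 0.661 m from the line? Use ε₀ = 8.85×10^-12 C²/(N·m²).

E ≈ 4.46×10^4 V/m

Coaxial Gaussian cylinder, radius r = 0.661 m, length L.
Q_enc = λL, so λ_enc = -1.64×10^-6 C/m.
Gauss's law: E·2πrL = λ_enc L/ε₀.
E = |λ_enc|/(2πε₀r) = (1.64e-6)/(2π·8.85×10^-12·0.661) = 4.46e4 N/C.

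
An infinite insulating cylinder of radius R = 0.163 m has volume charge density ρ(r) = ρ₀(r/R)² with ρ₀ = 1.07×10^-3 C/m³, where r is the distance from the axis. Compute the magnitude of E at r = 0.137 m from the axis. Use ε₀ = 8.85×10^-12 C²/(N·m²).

Coaxial Gaussian cylinder, radius r = 0.137 m, length L (r < R).
Integrating ρ over the cross-section to radius r: λ_enc = (2πρ₀/R²) ∫₀^r r'^3 dr' = 2πρ₀ r^4/(4·R²) = 2.228e-5 C/m.
Applying ∮E·dA = Q_enc/ε₀ with the end caps contributing no flux:
E = |λ_enc|/(2πε₀r) = (2.228×10^-5)/(2π·8.85×10^-12·0.137) = 2.93e6 N/C.

2.93×10^6 N/C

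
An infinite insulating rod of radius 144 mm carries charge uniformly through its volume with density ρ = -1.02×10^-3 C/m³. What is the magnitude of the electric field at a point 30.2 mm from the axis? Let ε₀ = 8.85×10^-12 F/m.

|E| ≈ 1.74×10^6 V/m

Take a coaxial cylindrical Gaussian surface of radius r = 30.2 mm and length L (r < R).
Enclosed charge per unit length: λ_enc = ρ·πr² = (-1.02×10^-3)π(0.0302)² = -2.923e-6 C/m.
Gauss's law: E·2πrL = λ_enc L/ε₀.
E = |λ_enc|/(2πε₀r) = (2.923e-6)/(2π·8.85×10^-12·0.0302) = 1.74×10^6 N/C.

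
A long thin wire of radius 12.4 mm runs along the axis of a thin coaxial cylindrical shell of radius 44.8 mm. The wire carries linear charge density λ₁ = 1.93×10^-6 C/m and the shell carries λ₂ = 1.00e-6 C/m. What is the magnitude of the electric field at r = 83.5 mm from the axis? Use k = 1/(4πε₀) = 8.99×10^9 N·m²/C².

By cylindrical symmetry E is radial; use a coaxial Gaussian cylinder of radius 83.5 mm and length L (r > 44.8 mm, enclosing both).
λ_enc = λ₁ + λ₂ = (1.93×10^-6) + (1.00e-6) = 2.93×10^-6 C/m.
Since E is radial and uniform over the curved surface, Φ = E·2πrL = Q_enc/ε₀ = λ_enc L/ε₀.
E = 2k|λ_enc|/r = 2(8.99×10^9)(2.93×10^-6)/(0.0835) = 6.31e5 N/C.

E = 6.31×10^5 N/C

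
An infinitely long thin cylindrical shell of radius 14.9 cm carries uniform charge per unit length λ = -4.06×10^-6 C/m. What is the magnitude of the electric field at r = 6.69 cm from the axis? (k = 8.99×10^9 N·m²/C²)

E = 0 (no enclosed charge)

Choose a coaxial cylinder of radius r = 6.69 cm (arbitrary length L) as the Gaussian surface (r < 14.9 cm, inside the shell).
All the surface charge lies outside this cylinder: Q_enc = 0, hence E = 0.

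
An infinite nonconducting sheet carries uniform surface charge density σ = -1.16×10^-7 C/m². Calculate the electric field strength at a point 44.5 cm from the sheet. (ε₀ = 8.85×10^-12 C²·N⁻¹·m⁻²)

E = 6.55e3 N/C

The symmetry is planar: E is normal to the sheet and the same magnitude on both sides. Take a pillbox straddling the sheet with end-cap area A.
Only the two end caps contribute flux: Φ = 2EA. With Q_enc = σA, Gauss's law gives E = |σ|/(2ε₀).
E = |σ|/(2ε₀) = (1.16×10^-7)/(2·8.85×10^-12) = 6.55×10^3 N/C.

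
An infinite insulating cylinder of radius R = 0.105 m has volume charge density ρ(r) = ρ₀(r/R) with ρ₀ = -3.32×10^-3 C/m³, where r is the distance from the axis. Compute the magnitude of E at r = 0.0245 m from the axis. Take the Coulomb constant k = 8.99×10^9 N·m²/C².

7.15×10^5 V/m

Take a coaxial cylindrical Gaussian surface of radius r = 0.0245 m and length L (r < R).
λ_enc = ∫₀^r ρ(r')·2πr' dr' = (2πρ₀/R)·r^3/3 = -9.739×10^-7 C/m.
Gauss's law: E·2πrL = λ_enc L/ε₀.
E = 2k|λ_enc|/r = 2(8.99×10^9)(9.739e-7)/(0.0245) = 7.15×10^5 N/C.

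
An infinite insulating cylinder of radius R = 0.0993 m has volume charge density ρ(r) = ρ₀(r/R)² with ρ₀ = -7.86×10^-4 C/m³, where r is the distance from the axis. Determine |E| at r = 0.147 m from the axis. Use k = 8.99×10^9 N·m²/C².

E ≈ 1.49×10^6 N/C

Choose a coaxial cylinder of radius r = 0.147 m (arbitrary length L) as the Gaussian surface (r > R, full charge per length enclosed).
λ_enc = 2π ∫₀^R ρ₀(r'/R)^2 r' dr' = 2πρ₀R²/4 = -1.217×10^-5 C/m.
Gauss's law: E·2πrL = λ_enc L/ε₀.
E = 2k|λ_enc|/r = 2(8.99×10^9)(1.217×10^-5)/(0.147) = 1.49×10^6 N/C.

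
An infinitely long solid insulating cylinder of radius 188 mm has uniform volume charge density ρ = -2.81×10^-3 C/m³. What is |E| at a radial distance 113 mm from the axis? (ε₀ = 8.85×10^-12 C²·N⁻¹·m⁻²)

Coaxial Gaussian cylinder, radius r = 113 mm, length L (r < R).
Charge inside radius r per length L is ρ·πr²·L, so λ_enc = ρπr² = -1.127×10^-4 C/m.
Applying ∮E·dA = Q_enc/ε₀ with the end caps contributing no flux:
E = |λ_enc|/(2πε₀r) = (1.127×10^-4)/(2π·8.85×10^-12·0.113) = 1.79×10^7 N/C.

|E| ≈ 1.79×10^7 N/C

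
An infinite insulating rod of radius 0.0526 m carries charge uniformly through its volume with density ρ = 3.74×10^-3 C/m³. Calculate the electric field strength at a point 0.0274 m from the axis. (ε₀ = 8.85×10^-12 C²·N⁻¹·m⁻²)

Choose a coaxial cylinder of radius r = 0.0274 m (arbitrary length L) as the Gaussian surface (r < R).
Enclosed charge per unit length: λ_enc = ρ·πr² = (3.74×10^-3)π(0.0274)² = 8.821e-6 C/m.
Gauss's law: E·2πrL = λ_enc L/ε₀.
E = |λ_enc|/(2πε₀r) = (8.821×10^-6)/(2π·8.85×10^-12·0.0274) = 5.79×10^6 N/C.

E ≈ 5.79×10^6 N/C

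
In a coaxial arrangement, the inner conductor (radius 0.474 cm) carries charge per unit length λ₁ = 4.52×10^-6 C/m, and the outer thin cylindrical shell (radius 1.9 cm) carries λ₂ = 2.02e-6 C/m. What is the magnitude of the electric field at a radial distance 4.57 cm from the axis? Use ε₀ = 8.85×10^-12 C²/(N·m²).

|E| ≈ 2.57e6 V/m

By cylindrical symmetry E is radial; use a coaxial Gaussian cylinder of radius 4.57 cm and length L (r > 1.9 cm, enclosing both).
λ_enc = λ₁ + λ₂ = (4.52×10^-6) + (2.02×10^-6) = 6.54×10^-6 C/m.
Applying ∮E·dA = Q_enc/ε₀ with the end caps contributing no flux:
E = |λ_enc|/(2πε₀r) = (6.54×10^-6)/(2π·8.85×10^-12·0.0457) = 2.57e6 N/C.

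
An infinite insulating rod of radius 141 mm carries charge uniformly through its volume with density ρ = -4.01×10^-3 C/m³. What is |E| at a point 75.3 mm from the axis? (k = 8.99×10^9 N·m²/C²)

E ≈ 1.71×10^7 N/C

Choose a coaxial cylinder of radius r = 75.3 mm (arbitrary length L) as the Gaussian surface (r < R).
Charge inside radius r per length L is ρ·πr²·L, so λ_enc = ρπr² = -7.143×10^-5 C/m.
Since E is radial and uniform over the curved surface, Φ = E·2πrL = Q_enc/ε₀ = λ_enc L/ε₀.
E = 2k|λ_enc|/r = 2(8.99×10^9)(7.143×10^-5)/(0.0753) = 1.71e7 N/C.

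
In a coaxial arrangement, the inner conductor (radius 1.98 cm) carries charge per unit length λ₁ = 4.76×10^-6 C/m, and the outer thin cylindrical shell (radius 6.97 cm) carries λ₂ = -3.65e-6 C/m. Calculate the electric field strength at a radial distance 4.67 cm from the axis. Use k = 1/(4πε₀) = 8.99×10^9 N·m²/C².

|E| ≈ 1.83×10^6 N/C

Take a coaxial cylindrical Gaussian surface of radius r = 4.67 cm and length L (between the conductors, 1.98 cm < r < 6.97 cm).
Only the inner wire is enclosed; the outer shell contributes nothing inside itself. λ_enc = λ₁ = 4.76e-6 C/m.
Gauss's law: E·2πrL = λ_enc L/ε₀.
E = 2k|λ_enc|/r = 2(8.99×10^9)(4.76×10^-6)/(0.0467) = 1.83×10^6 N/C.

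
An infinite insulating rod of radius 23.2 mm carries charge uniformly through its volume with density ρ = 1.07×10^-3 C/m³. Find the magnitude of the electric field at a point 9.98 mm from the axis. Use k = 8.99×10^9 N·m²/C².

E ≈ 6.03×10^5 N/C

Choose a coaxial cylinder of radius r = 9.98 mm (arbitrary length L) as the Gaussian surface (r < R).
Enclosed charge per unit length: λ_enc = ρ·πr² = (1.07e-3)π(0.00998)² = 3.348e-7 C/m.
Gauss's law: E·2πrL = λ_enc L/ε₀.
E = 2k|λ_enc|/r = 2(8.99×10^9)(3.348×10^-7)/(0.00998) = 6.03×10^5 N/C.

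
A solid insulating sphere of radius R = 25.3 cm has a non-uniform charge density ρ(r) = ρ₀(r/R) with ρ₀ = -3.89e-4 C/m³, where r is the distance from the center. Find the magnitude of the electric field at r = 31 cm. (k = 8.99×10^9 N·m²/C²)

E ≈ 1.85×10^6 N/C

By spherical symmetry E is radial; choose a Gaussian sphere of radius r = 31 cm (r > R, all charge enclosed).
Q_enc = 4π ∫₀^R ρ₀(r'/R)^1 r'² dr' = 4πρ₀R³/4 = -1.979e-5 C.
Gauss's law: E·4πr² = Q_enc/ε₀.
E = k|Q_enc|/r² = (8.99×10^9)(1.979×10^-5)/(0.31)² = 1.85e6 N/C.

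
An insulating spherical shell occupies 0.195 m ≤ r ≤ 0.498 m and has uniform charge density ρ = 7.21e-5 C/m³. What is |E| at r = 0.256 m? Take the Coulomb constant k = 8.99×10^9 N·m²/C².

Use a concentric Gaussian sphere at r = 0.256 m (within the shell material, 0.195 m < r < 0.498 m).
Only the shell between 0.195 m and r is enclosed: Q_enc = ρ·(4π/3)(r³ − a³) = (7.21×10^-5)·(4π/3)·((0.256)³ − (0.195)³) = 2.828×10^-6 C.
Since E is radial and uniform over the Gaussian sphere, Φ = E·4πr² = Q_enc/ε₀.
E = k|Q_enc|/r² = (8.99×10^9)(2.828e-6)/(0.256)² = 3.88e5 N/C.

3.88e5 N/C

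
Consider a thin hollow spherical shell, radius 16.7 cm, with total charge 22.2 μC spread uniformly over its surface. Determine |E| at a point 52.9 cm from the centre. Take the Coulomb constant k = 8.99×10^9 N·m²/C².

7.13×10^5 V/m

Use a concentric Gaussian sphere at r = 52.9 cm (r > 16.7 cm).
The entire shell is enclosed: Q_enc = 2.22e-5 C.
By Gauss's law, ∮E·dA = E·4πr² = Q_enc/ε₀.
E = k|Q_enc|/r² = (8.99×10^9)(2.22×10^-5)/(0.529)² = 7.13×10^5 N/C.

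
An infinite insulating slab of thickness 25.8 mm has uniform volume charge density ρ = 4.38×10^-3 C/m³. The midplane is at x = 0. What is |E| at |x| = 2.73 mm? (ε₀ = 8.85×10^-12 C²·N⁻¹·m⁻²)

By symmetry E is perpendicular to the slab. A Gaussian pillbox from −2.73 mm to +2.73 mm (face area A) lies entirely within the slab.
Q_enc = ρ·(2x)·A and flux = 2EA, so 2EA = 2ρxA/ε₀ ⇒ E = |ρ|x/ε₀.
E = (4.38×10^-3)(0.00273)/(8.85×10^-12) = 1.35×10^6 N/C.

E ≈ 1.35e6 V/m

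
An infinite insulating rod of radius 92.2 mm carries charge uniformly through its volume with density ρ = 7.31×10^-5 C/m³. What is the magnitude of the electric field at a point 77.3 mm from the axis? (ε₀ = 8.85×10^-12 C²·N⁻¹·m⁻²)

Take a coaxial cylindrical Gaussian surface of radius r = 77.3 mm and length L (r < R).
Charge inside radius r per length L is ρ·πr²·L, so λ_enc = ρπr² = 1.372e-6 C/m.
Since E is radial and uniform over the curved surface, Φ = E·2πrL = Q_enc/ε₀ = λ_enc L/ε₀.
E = |λ_enc|/(2πε₀r) = (1.372×10^-6)/(2π·8.85×10^-12·0.0773) = 3.19e5 N/C.

|E| = 3.19×10^5 N/C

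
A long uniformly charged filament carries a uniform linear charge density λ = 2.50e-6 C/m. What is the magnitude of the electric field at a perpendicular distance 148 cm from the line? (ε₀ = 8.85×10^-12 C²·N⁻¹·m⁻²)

E ≈ 3.04×10^4 N/C

Coaxial Gaussian cylinder, radius r = 148 cm, length L.
Q_enc = λL, so λ_enc = 2.50e-6 C/m.
Gauss's law: E·2πrL = λ_enc L/ε₀.
E = |λ_enc|/(2πε₀r) = (2.50×10^-6)/(2π·8.85×10^-12·1.48) = 3.04e4 N/C.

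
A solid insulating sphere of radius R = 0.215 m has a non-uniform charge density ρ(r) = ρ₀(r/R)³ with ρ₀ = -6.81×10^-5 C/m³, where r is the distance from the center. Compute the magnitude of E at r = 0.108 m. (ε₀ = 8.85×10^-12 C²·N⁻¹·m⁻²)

Take a concentric spherical Gaussian surface of radius r = 0.108 m (r < R).
Q_enc = ∫₀^r ρ(r')·4πr'² dr' = (4πρ₀/R³) ∫₀^r r'^5 dr' = 4πρ₀ r^6/(6·R³) = -2.277×10^-8 C.
Applying ∮E·dA = Q_enc/ε₀ with Φ = E(4πr²):
E = |Q_enc|/(4πε₀r²) = (2.277e-8)/(4π·8.85×10^-12·(0.108)²) = 1.76×10^4 N/C.

E = 1.76×10^4 N/C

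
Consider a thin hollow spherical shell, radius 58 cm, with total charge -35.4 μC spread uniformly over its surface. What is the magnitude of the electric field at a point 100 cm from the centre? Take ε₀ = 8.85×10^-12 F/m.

E ≈ 3.18×10^5 N/C

Take a concentric spherical Gaussian surface of radius r = 100 cm (r > 58 cm).
The entire shell is enclosed: Q_enc = -3.54×10^-5 C.
By Gauss's law, ∮E·dA = E·4πr² = Q_enc/ε₀.
E = |Q_enc|/(4πε₀r²) = (3.54×10^-5)/(4π·8.85×10^-12·(1)²) = 3.18e5 N/C.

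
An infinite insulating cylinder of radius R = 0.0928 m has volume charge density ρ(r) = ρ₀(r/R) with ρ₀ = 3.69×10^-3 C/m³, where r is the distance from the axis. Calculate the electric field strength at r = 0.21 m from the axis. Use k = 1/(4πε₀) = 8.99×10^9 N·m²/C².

E ≈ 5.70×10^6 N/C

Take a coaxial cylindrical Gaussian surface of radius r = 0.21 m and length L (r > R, full charge per length enclosed).
λ_enc = 2π ∫₀^R ρ₀(r'/R)^1 r' dr' = 2πρ₀R²/3 = 6.656e-5 C/m.
Applying ∮E·dA = Q_enc/ε₀ with the end caps contributing no flux:
E = 2k|λ_enc|/r = 2(8.99×10^9)(6.656×10^-5)/(0.21) = 5.70e6 N/C.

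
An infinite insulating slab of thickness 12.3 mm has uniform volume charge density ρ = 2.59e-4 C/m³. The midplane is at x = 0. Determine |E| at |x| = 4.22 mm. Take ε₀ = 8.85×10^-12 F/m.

1.24×10^5 V/m

By symmetry E is perpendicular to the slab. A Gaussian pillbox from −4.22 mm to +4.22 mm (face area A) lies entirely within the slab.
Q_enc = ρ·(2x)·A and flux = 2EA, so 2EA = 2ρxA/ε₀ ⇒ E = |ρ|x/ε₀.
E = (2.59×10^-4)(0.00422)/(8.85×10^-12) = 1.24×10^5 N/C.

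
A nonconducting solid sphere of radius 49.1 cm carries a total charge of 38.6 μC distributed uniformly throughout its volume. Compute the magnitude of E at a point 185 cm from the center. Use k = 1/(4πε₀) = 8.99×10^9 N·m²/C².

Use a concentric Gaussian sphere at r = 185 cm (r > R, so the entire charge is enclosed).
Q_enc = 38.6 μC = 3.86e-5 C.
Applying ∮E·dA = Q_enc/ε₀ with Φ = E(4πr²):
E = k|Q_enc|/r² = (8.99×10^9)(3.86×10^-5)/(1.85)² = 1.01e5 N/C.

E ≈ 1.01×10^5 N/C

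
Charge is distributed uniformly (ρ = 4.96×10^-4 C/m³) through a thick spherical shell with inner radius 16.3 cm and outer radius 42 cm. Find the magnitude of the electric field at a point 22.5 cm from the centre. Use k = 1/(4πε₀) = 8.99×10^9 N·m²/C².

Use a concentric Gaussian sphere at r = 22.5 cm (within the shell material, 16.3 cm < r < 42 cm).
Only the shell between 16.3 cm and r is enclosed: Q_enc = ρ·(4π/3)(r³ − a³) = (4.96×10^-4)·(4π/3)·((0.225)³ − (0.163)³) = 1.467×10^-5 C.
Gauss's law: E·4πr² = Q_enc/ε₀.
E = k|Q_enc|/r² = (8.99×10^9)(1.467×10^-5)/(0.225)² = 2.60×10^6 N/C.

E = 2.60×10^6 N/C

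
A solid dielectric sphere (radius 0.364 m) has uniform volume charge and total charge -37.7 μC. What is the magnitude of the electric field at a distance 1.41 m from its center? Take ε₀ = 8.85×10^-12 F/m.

1.71×10^5 V/m

Take a concentric spherical Gaussian surface of radius r = 1.41 m (r > R, so the entire charge is enclosed).
Q_enc = -37.7 μC = -3.77×10^-5 C.
Applying ∮E·dA = Q_enc/ε₀ with Φ = E(4πr²):
E = |Q_enc|/(4πε₀r²) = (3.77×10^-5)/(4π·8.85×10^-12·(1.41)²) = 1.71×10^5 N/C.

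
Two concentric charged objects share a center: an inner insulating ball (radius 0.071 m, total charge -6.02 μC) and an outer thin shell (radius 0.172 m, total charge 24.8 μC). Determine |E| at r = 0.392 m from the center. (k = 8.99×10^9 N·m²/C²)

Use a concentric Gaussian sphere at r = 0.392 m (r > 0.172 m, enclosing both).
Q_enc = (-6.02 μC) + (24.8 μC) = 1.878×10^-5 C.
Since E is radial and uniform over the Gaussian sphere, Φ = E·4πr² = Q_enc/ε₀.
E = k|Q_enc|/r² = (8.99×10^9)(1.878×10^-5)/(0.392)² = 1.10e6 N/C.

1.10×10^6 N/C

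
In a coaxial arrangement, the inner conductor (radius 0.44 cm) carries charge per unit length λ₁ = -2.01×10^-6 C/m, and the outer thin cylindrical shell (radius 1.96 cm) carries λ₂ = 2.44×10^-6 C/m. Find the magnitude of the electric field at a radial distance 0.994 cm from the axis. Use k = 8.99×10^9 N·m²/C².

By cylindrical symmetry E is radial; use a coaxial Gaussian cylinder of radius 0.994 cm and length L (between the conductors, 0.44 cm < r < 1.96 cm).
The shell at 1.96 cm lies outside the Gaussian surface, so λ_enc = λ₁ = -2.01×10^-6 C/m.
Applying ∮E·dA = Q_enc/ε₀ with the end caps contributing no flux:
E = 2k|λ_enc|/r = 2(8.99×10^9)(2.01×10^-6)/(0.00994) = 3.64×10^6 N/C.

3.64×10^6 N/C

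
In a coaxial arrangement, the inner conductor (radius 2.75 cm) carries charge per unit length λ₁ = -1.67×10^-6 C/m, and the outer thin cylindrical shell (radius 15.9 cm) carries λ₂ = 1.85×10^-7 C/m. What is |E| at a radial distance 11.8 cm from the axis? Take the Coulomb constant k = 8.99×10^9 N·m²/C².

Choose a coaxial cylinder of radius r = 11.8 cm (arbitrary length L) as the Gaussian surface (between the conductors, 2.75 cm < r < 15.9 cm).
The shell at 15.9 cm lies outside the Gaussian surface, so λ_enc = λ₁ = -1.67×10^-6 C/m.
By Gauss's law (flux through the curved wall only), E·2πrL = λ_enc L/ε₀.
E = 2k|λ_enc|/r = 2(8.99×10^9)(1.67×10^-6)/(0.118) = 2.54×10^5 N/C.

|E| = 2.54e5 N/C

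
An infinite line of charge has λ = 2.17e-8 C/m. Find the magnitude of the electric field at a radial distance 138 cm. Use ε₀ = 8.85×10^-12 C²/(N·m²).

|E| ≈ 283 N/C

By cylindrical symmetry E is radial; use a coaxial Gaussian cylinder of radius 138 cm and length L.
Q_enc = λL, so λ_enc = 2.17×10^-8 C/m.
Gauss's law: E·2πrL = λ_enc L/ε₀.
E = |λ_enc|/(2πε₀r) = (2.17×10^-8)/(2π·8.85×10^-12·1.38) = 283 N/C.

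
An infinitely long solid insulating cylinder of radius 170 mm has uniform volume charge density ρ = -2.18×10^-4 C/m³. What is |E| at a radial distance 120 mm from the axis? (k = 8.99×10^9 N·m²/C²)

E = 1.48×10^6 N/C

Take a coaxial cylindrical Gaussian surface of radius r = 120 mm and length L (r < R).
Enclosed charge per unit length: λ_enc = ρ·πr² = (-2.18×10^-4)π(0.12)² = -9.862×10^-6 C/m.
Applying ∮E·dA = Q_enc/ε₀ with the end caps contributing no flux:
E = 2k|λ_enc|/r = 2(8.99×10^9)(9.862×10^-6)/(0.12) = 1.48×10^6 N/C.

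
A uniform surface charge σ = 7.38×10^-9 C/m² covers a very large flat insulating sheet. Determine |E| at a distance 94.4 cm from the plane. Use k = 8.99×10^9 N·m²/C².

E = 417 N/C

Choose a cylindrical pillbox piercing the sheet, end faces (area A) parallel to it.
Flux Φ = 2EA and Q_enc = σA, so 2EA = σA/ε₀ ⇒ E = |σ|/(2ε₀), independent of distance.
E = 2πk|σ| = 2π(8.99×10^9)(7.38×10^-9) = 417 N/C.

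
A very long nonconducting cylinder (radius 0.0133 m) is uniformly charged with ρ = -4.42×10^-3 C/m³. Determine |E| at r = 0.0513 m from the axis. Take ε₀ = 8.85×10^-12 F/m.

E ≈ 8.61e5 N/C

Coaxial Gaussian cylinder, radius r = 0.0513 m, length L (r > 0.0133 m, full cross-section enclosed).
λ_enc = ρ·πR² = (-4.42×10^-3)π(0.0133)² = -2.456e-6 C/m.
Since E is radial and uniform over the curved surface, Φ = E·2πrL = Q_enc/ε₀ = λ_enc L/ε₀.
E = |λ_enc|/(2πε₀r) = (2.456e-6)/(2π·8.85×10^-12·0.0513) = 8.61×10^5 N/C.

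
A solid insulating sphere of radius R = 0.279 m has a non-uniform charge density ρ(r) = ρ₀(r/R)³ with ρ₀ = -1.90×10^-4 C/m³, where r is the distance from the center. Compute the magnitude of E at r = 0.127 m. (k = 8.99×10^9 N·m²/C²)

Symmetry ⇒ E = E(r) r̂. Gaussian sphere of radius r = 0.127 m (r < R).
Integrate the density: Q_enc = 4π ∫₀^r ρ₀(r'/R)^3 r'² dr' = 4πρ₀ r^6/(6·R³) = -7.688×10^-8 C.
By Gauss's law, ∮E·dA = E·4πr² = Q_enc/ε₀.
E = k|Q_enc|/r² = (8.99×10^9)(7.688×10^-8)/(0.127)² = 4.29e4 N/C.

|E| ≈ 4.29×10^4 N/C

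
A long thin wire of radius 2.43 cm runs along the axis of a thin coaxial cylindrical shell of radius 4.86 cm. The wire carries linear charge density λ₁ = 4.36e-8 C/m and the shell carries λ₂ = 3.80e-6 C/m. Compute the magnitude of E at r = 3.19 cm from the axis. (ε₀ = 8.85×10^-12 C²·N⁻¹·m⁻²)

Take a coaxial cylindrical Gaussian surface of radius r = 3.19 cm and length L (between the conductors, 2.43 cm < r < 4.86 cm).
The shell at 4.86 cm lies outside the Gaussian surface, so λ_enc = λ₁ = 4.36×10^-8 C/m.
Applying ∮E·dA = Q_enc/ε₀ with the end caps contributing no flux:
E = |λ_enc|/(2πε₀r) = (4.36×10^-8)/(2π·8.85×10^-12·0.0319) = 2.46e4 N/C.

E ≈ 2.46×10^4 N/C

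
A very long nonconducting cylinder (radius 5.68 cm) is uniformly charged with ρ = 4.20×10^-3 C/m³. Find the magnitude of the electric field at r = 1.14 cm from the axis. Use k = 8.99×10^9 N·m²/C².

E ≈ 2.70×10^6 N/C

Take a coaxial cylindrical Gaussian surface of radius r = 1.14 cm and length L (r < R).
Charge inside radius r per length L is ρ·πr²·L, so λ_enc = ρπr² = 1.715×10^-6 C/m.
Since E is radial and uniform over the curved surface, Φ = E·2πrL = Q_enc/ε₀ = λ_enc L/ε₀.
E = 2k|λ_enc|/r = 2(8.99×10^9)(1.715×10^-6)/(0.0114) = 2.70×10^6 N/C.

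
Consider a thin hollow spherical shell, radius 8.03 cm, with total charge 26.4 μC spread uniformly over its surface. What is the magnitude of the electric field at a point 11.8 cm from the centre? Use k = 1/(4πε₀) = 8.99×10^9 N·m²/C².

By spherical symmetry E is radial; choose a Gaussian sphere of radius r = 11.8 cm (r > 8.03 cm).
The entire shell is enclosed: Q_enc = 2.64×10^-5 C.
Applying ∮E·dA = Q_enc/ε₀ with Φ = E(4πr²):
E = k|Q_enc|/r² = (8.99×10^9)(2.64×10^-5)/(0.118)² = 1.70×10^7 N/C.

E = 1.70×10^7 N/C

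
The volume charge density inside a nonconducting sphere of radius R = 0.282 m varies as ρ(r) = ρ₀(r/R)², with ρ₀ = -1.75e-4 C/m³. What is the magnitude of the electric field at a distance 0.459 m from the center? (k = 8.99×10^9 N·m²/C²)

|E| ≈ 4.21×10^5 N/C

By spherical symmetry E is radial; choose a Gaussian sphere of radius r = 0.459 m (r > R, all charge enclosed).
Q_enc = 4π ∫₀^R ρ₀(r'/R)^2 r'² dr' = 4πρ₀R³/5 = -9.863e-6 C.
By Gauss's law, ∮E·dA = E·4πr² = Q_enc/ε₀.
E = k|Q_enc|/r² = (8.99×10^9)(9.863e-6)/(0.459)² = 4.21×10^5 N/C.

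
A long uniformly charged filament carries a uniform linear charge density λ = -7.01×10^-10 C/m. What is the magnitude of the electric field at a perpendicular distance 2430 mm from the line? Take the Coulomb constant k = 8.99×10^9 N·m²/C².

Choose a coaxial cylinder of radius r = 2430 mm (arbitrary length L) as the Gaussian surface.
Q_enc = λL, so λ_enc = -7.01×10^-10 C/m.
Gauss's law: E·2πrL = λ_enc L/ε₀.
E = 2k|λ_enc|/r = 2(8.99×10^9)(7.01×10^-10)/(2.43) = 5.19 N/C.

|E| ≈ 5.19 N/C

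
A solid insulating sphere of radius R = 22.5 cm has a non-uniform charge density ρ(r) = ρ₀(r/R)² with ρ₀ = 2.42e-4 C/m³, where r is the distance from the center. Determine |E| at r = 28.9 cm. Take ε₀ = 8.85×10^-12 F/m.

7.46×10^5 N/C

Symmetry ⇒ E = E(r) r̂. Gaussian sphere of radius r = 28.9 cm (r > R, all charge enclosed).
Q_enc = 4π ∫₀^R ρ₀(r'/R)^2 r'² dr' = 4πρ₀R³/5 = 6.928e-6 C.
Since E is radial and uniform over the Gaussian sphere, Φ = E·4πr² = Q_enc/ε₀.
E = |Q_enc|/(4πε₀r²) = (6.928×10^-6)/(4π·8.85×10^-12·(0.289)²) = 7.46×10^5 N/C.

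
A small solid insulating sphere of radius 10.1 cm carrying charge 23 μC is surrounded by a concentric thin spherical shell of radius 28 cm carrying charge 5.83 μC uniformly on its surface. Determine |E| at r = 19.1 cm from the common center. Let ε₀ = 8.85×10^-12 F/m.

E ≈ 5.67×10^6 N/C

Use a concentric Gaussian sphere at r = 19.1 cm (between the bodies, 10.1 cm < r < 28 cm).
Only the inner charge is enclosed; the outer shell contributes nothing inside itself. Q_enc = 23 μC = 2.30×10^-5 C.
Since E is radial and uniform over the Gaussian sphere, Φ = E·4πr² = Q_enc/ε₀.
E = |Q_enc|/(4πε₀r²) = (2.30e-5)/(4π·8.85×10^-12·(0.191)²) = 5.67×10^6 N/C.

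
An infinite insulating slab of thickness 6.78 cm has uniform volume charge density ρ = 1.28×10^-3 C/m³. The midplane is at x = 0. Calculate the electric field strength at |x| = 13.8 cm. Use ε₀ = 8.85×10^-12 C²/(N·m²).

The point |x| = 13.8 cm lies outside the slab (half-thickness 0.0339 m). A symmetric pillbox spanning the full slab encloses Q_enc = ρ·d·A.
Flux = 2EA ⇒ E = |ρ|d/(2ε₀), independent of distance outside.
E = (1.28e-3)(0.0678)/(2·8.85×10^-12) = 4.90×10^6 N/C.

|E| ≈ 4.90×10^6 N/C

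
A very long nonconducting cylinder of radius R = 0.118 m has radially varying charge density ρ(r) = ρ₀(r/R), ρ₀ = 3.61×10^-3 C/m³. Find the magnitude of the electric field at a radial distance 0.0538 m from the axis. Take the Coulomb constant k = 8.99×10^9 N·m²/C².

Coaxial Gaussian cylinder, radius r = 0.0538 m, length L (r < R).
Integrating ρ over the cross-section to radius r: λ_enc = (2πρ₀/R) ∫₀^r r'^2 dr' = 2πρ₀ r^3/(3·R) = 9.978×10^-6 C/m.
Since E is radial and uniform over the curved surface, Φ = E·2πrL = Q_enc/ε₀ = λ_enc L/ε₀.
E = 2k|λ_enc|/r = 2(8.99×10^9)(9.978×10^-6)/(0.0538) = 3.33e6 N/C.

|E| ≈ 3.33×10^6 N/C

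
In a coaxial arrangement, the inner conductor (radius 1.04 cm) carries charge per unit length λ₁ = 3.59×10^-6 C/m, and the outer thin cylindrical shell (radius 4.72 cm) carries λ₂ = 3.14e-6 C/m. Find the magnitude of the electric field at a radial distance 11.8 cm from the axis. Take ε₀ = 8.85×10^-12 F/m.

|E| = 1.03e6 N/C

Take a coaxial cylindrical Gaussian surface of radius r = 11.8 cm and length L (r > 4.72 cm, enclosing both).
λ_enc = λ₁ + λ₂ = (3.59×10^-6) + (3.14×10^-6) = 6.73×10^-6 C/m.
Applying ∮E·dA = Q_enc/ε₀ with the end caps contributing no flux:
E = |λ_enc|/(2πε₀r) = (6.73e-6)/(2π·8.85×10^-12·0.118) = 1.03×10^6 N/C.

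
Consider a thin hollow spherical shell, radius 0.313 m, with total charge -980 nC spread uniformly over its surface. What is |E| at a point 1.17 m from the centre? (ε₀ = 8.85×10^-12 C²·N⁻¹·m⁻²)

E ≈ 6.44×10^3 V/m

Take a concentric spherical Gaussian surface of radius r = 1.17 m (r > 0.313 m).
The entire shell is enclosed: Q_enc = -9.80×10^-7 C.
Applying ∮E·dA = Q_enc/ε₀ with Φ = E(4πr²):
E = |Q_enc|/(4πε₀r²) = (9.80e-7)/(4π·8.85×10^-12·(1.17)²) = 6.44e3 N/C.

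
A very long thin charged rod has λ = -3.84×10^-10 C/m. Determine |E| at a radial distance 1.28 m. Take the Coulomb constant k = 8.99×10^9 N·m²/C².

Take a coaxial cylindrical Gaussian surface of radius r = 1.28 m and length L.
Q_enc = λL, so λ_enc = -3.84×10^-10 C/m.
By Gauss's law (flux through the curved wall only), E·2πrL = λ_enc L/ε₀.
E = 2k|λ_enc|/r = 2(8.99×10^9)(3.84e-10)/(1.28) = 5.39 N/C.

|E| = 5.39 V/m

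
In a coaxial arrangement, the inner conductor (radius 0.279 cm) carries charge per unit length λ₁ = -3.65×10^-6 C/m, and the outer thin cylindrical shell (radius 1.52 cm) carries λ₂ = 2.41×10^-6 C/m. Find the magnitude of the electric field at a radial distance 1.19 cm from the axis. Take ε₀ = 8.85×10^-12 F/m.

Coaxial Gaussian cylinder, radius r = 1.19 cm, length L (between the conductors, 0.279 cm < r < 1.52 cm).
The shell at 1.52 cm lies outside the Gaussian surface, so λ_enc = λ₁ = -3.65×10^-6 C/m.
By Gauss's law (flux through the curved wall only), E·2πrL = λ_enc L/ε₀.
E = |λ_enc|/(2πε₀r) = (3.65×10^-6)/(2π·8.85×10^-12·0.0119) = 5.52e6 N/C.

5.52×10^6 N/C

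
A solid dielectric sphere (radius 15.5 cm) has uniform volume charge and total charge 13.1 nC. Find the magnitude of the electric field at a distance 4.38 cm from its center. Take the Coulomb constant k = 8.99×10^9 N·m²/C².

E = 1.39×10^3 V/m

Symmetry ⇒ E = E(r) r̂. Gaussian sphere of radius r = 4.38 cm (r < R).
For a uniform sphere the enclosed fraction is (r/R)³, so Q_enc = (13.1 nC)(0.0438/0.155)³ = 2.956e-10 C.
Gauss's law: E·4πr² = Q_enc/ε₀.
E = k|Q_enc|/r² = (8.99×10^9)(2.956×10^-10)/(0.0438)² = 1.39×10^3 N/C.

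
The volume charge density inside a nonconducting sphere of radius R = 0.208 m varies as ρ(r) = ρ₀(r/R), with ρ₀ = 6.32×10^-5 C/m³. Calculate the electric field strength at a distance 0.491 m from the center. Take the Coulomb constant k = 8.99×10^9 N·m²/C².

|E| = 6.66e4 N/C

By spherical symmetry E is radial; choose a Gaussian sphere of radius r = 0.491 m (r > R, all charge enclosed).
Q_enc = 4π ∫₀^R ρ₀(r'/R)^1 r'² dr' = 4πρ₀R³/4 = 1.787×10^-6 C.
Gauss's law: E·4πr² = Q_enc/ε₀.
E = k|Q_enc|/r² = (8.99×10^9)(1.787×10^-6)/(0.491)² = 6.66×10^4 N/C.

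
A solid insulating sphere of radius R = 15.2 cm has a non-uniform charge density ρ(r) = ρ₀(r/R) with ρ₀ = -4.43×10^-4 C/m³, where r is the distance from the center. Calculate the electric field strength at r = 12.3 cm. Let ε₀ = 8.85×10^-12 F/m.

|E| = 1.25×10^6 V/m

Symmetry ⇒ E = E(r) r̂. Gaussian sphere of radius r = 12.3 cm (r < R).
Q_enc = ∫₀^r ρ(r')·4πr'² dr' = (4πρ₀/R) ∫₀^r r'^3 dr' = 4πρ₀ r^4/(4·R) = -2.096e-6 C.
Applying ∮E·dA = Q_enc/ε₀ with Φ = E(4πr²):
E = |Q_enc|/(4πε₀r²) = (2.096×10^-6)/(4π·8.85×10^-12·(0.123)²) = 1.25×10^6 N/C.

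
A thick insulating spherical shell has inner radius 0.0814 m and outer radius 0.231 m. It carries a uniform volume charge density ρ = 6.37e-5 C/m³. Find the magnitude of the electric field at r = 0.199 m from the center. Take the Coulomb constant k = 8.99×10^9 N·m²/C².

|E| = 4.45e5 N/C

Use a concentric Gaussian sphere at r = 0.199 m (within the shell material, 0.0814 m < r < 0.231 m).
Enclosed charge is the volume from a to r: Q_enc = (4π/3)ρ(r³ − a³) = 1.959×10^-6 C.
By Gauss's law, ∮E·dA = E·4πr² = Q_enc/ε₀.
E = k|Q_enc|/r² = (8.99×10^9)(1.959×10^-6)/(0.199)² = 4.45e5 N/C.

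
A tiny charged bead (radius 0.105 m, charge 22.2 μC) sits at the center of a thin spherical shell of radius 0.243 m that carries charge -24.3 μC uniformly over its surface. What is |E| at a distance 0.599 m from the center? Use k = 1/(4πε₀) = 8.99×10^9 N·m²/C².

By spherical symmetry E is radial; choose a Gaussian sphere of radius r = 0.599 m (r > 0.243 m, enclosing both).
Q_enc = (22.2 μC) + (-24.3 μC) = -2.10×10^-6 C.
Applying ∮E·dA = Q_enc/ε₀ with Φ = E(4πr²):
E = k|Q_enc|/r² = (8.99×10^9)(2.10×10^-6)/(0.599)² = 5.26×10^4 N/C.

E ≈ 5.26×10^4 V/m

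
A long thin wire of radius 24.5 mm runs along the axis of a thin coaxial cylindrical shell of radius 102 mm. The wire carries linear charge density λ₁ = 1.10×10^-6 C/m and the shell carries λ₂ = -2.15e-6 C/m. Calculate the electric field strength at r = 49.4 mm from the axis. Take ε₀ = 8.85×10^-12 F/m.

Choose a coaxial cylinder of radius r = 49.4 mm (arbitrary length L) as the Gaussian surface (between the conductors, 24.5 mm < r < 102 mm).
The shell at 102 mm lies outside the Gaussian surface, so λ_enc = λ₁ = 1.10×10^-6 C/m.
Applying ∮E·dA = Q_enc/ε₀ with the end caps contributing no flux:
E = |λ_enc|/(2πε₀r) = (1.10e-6)/(2π·8.85×10^-12·0.0494) = 4.00e5 N/C.

|E| = 4.00×10^5 V/m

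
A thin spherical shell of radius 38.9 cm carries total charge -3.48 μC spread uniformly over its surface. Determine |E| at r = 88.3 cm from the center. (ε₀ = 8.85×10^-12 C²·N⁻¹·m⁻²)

|E| ≈ 4.01e4 N/C

Symmetry ⇒ E = E(r) r̂. Gaussian sphere of radius r = 88.3 cm (r > 38.9 cm).
The entire shell is enclosed: Q_enc = -3.48×10^-6 C.
Gauss's law: E·4πr² = Q_enc/ε₀.
E = |Q_enc|/(4πε₀r²) = (3.48×10^-6)/(4π·8.85×10^-12·(0.883)²) = 4.01e4 N/C.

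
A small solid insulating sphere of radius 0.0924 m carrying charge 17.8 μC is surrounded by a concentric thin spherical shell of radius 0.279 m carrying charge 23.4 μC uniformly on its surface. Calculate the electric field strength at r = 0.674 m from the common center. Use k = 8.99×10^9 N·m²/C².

|E| ≈ 8.15×10^5 V/m

By spherical symmetry E is radial; choose a Gaussian sphere of radius r = 0.674 m (r > 0.279 m, enclosing both).
Q_enc = (17.8 μC) + (23.4 μC) = 4.12e-5 C.
Applying ∮E·dA = Q_enc/ε₀ with Φ = E(4πr²):
E = k|Q_enc|/r² = (8.99×10^9)(4.12e-5)/(0.674)² = 8.15e5 N/C.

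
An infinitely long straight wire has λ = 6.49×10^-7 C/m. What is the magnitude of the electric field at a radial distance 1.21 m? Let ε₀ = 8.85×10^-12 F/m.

By cylindrical symmetry E is radial; use a coaxial Gaussian cylinder of radius 1.21 m and length L.
Q_enc = λL, so λ_enc = 6.49e-7 C/m.
Applying ∮E·dA = Q_enc/ε₀ with the end caps contributing no flux:
E = |λ_enc|/(2πε₀r) = (6.49e-7)/(2π·8.85×10^-12·1.21) = 9.65×10^3 N/C.

|E| ≈ 9.65×10^3 V/m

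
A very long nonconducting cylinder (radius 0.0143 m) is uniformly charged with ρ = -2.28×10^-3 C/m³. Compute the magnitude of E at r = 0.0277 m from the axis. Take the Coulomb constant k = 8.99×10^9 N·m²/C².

|E| ≈ 9.51e5 V/m

Coaxial Gaussian cylinder, radius r = 0.0277 m, length L (r > 0.0143 m, full cross-section enclosed).
λ_enc = ρ·πR² = (-2.28×10^-3)π(0.0143)² = -1.465e-6 C/m.
Gauss's law: E·2πrL = λ_enc L/ε₀.
E = 2k|λ_enc|/r = 2(8.99×10^9)(1.465×10^-6)/(0.0277) = 9.51×10^5 N/C.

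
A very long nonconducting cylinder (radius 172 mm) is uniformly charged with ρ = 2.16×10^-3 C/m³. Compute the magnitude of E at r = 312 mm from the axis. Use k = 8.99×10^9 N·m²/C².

E ≈ 1.16×10^7 N/C

Coaxial Gaussian cylinder, radius r = 312 mm, length L (r > 172 mm, full cross-section enclosed).
λ_enc = ρ·πR² = (2.16×10^-3)π(0.172)² = 2.008×10^-4 C/m.
Since E is radial and uniform over the curved surface, Φ = E·2πrL = Q_enc/ε₀ = λ_enc L/ε₀.
E = 2k|λ_enc|/r = 2(8.99×10^9)(2.008e-4)/(0.312) = 1.16×10^7 N/C.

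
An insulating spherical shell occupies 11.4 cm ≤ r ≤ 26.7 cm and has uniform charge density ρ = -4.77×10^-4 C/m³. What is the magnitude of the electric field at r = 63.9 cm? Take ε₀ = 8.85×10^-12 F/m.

|E| = 7.72×10^5 N/C

By spherical symmetry E is radial; choose a Gaussian sphere of radius r = 63.9 cm (r > 26.7 cm, enclosing the whole shell).
Q_enc = ρ·(4π/3)(b³ − a³) = (-4.77×10^-4)·(4π/3)·((0.267)³ − (0.114)³) = -3.507×10^-5 C.
Gauss's law: E·4πr² = Q_enc/ε₀.
E = |Q_enc|/(4πε₀r²) = (3.507×10^-5)/(4π·8.85×10^-12·(0.639)²) = 7.72e5 N/C.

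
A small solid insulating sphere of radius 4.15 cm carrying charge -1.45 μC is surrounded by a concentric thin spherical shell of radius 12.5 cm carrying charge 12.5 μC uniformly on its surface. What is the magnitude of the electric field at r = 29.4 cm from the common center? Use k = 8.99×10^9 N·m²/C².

Symmetry ⇒ E = E(r) r̂. Gaussian sphere of radius r = 29.4 cm (r > 12.5 cm, enclosing both).
Q_enc = (-1.45 μC) + (12.5 μC) = 1.105×10^-5 C.
Since E is radial and uniform over the Gaussian sphere, Φ = E·4πr² = Q_enc/ε₀.
E = k|Q_enc|/r² = (8.99×10^9)(1.105×10^-5)/(0.294)² = 1.15×10^6 N/C.

|E| = 1.15×10^6 V/m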